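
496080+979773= 1475853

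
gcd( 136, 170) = 34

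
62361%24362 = 13637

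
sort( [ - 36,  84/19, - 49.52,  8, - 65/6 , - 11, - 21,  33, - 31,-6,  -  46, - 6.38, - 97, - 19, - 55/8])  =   [-97, - 49.52, - 46, - 36, - 31, - 21 , - 19,  -  11,  -  65/6, -55/8, - 6.38,-6,84/19,8, 33]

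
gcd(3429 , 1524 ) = 381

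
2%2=0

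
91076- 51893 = 39183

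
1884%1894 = 1884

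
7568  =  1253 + 6315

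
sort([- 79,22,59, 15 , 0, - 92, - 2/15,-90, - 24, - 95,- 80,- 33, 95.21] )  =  [ - 95, - 92, - 90 ,-80, -79,- 33, - 24,  -  2/15,0, 15, 22,59,95.21 ]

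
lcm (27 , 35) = 945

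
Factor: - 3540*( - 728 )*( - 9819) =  - 25304741280 = - 2^5*3^3*5^1*7^1* 13^1*59^1*1091^1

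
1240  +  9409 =10649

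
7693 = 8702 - 1009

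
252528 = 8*31566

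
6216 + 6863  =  13079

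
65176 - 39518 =25658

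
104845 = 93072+11773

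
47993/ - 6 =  - 47993/6= - 7998.83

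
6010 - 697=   5313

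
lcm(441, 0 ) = 0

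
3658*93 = 340194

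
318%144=30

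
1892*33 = 62436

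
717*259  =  185703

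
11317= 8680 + 2637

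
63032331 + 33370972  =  96403303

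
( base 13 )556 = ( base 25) 1BG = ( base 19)2a4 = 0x394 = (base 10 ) 916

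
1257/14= 89+ 11/14 = 89.79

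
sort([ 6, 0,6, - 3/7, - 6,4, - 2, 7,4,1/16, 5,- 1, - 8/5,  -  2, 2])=[ - 6, - 2,-2,-8/5,-1, - 3/7, 0,1/16,2 , 4,  4,5 , 6 , 6,7] 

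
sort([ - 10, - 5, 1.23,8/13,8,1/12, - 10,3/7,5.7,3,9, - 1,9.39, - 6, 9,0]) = [-10, - 10, -6,-5, - 1,0,1/12,3/7,8/13,1.23,3,5.7,8,  9,9,9.39 ] 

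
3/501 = 1/167 = 0.01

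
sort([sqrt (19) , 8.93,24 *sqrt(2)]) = [sqrt( 19),8.93 , 24*sqrt(2) ]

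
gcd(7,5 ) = 1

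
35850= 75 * 478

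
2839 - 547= 2292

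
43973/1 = 43973 = 43973.00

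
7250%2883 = 1484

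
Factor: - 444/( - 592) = 3/4=2^( - 2) * 3^1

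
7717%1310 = 1167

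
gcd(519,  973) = 1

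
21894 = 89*246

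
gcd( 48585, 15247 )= 79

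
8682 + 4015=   12697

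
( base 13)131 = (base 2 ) 11010001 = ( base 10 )209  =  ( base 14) 10d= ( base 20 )A9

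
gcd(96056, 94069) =1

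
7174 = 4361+2813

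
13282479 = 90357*147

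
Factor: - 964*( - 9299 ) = 2^2* 17^1*241^1*547^1 = 8964236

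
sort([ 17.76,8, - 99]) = [ - 99, 8, 17.76] 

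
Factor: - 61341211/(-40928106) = 2^( -1)*3^(-1 )*29^(-2 )*233^1*8111^(-1 )*263267^1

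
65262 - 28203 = 37059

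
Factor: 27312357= 3^1*179^1*181^1*281^1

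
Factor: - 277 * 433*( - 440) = 2^3*5^1*11^1*277^1 * 433^1 = 52774040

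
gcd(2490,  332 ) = 166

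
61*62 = 3782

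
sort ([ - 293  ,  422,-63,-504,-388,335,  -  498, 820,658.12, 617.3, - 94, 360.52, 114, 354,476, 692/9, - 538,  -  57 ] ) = [ - 538,-504, - 498, - 388,- 293, - 94,-63,  -  57, 692/9, 114, 335, 354, 360.52, 422, 476, 617.3 , 658.12, 820]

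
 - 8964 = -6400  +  - 2564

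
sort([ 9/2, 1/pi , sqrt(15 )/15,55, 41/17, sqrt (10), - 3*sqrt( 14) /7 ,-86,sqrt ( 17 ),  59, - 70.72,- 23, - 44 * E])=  [ - 44*E, - 86,  -  70.72,-23, - 3*sqrt( 14 ) /7 , sqrt(15)/15,1/pi,41/17, sqrt( 10 ), sqrt( 17),  9/2 , 55, 59] 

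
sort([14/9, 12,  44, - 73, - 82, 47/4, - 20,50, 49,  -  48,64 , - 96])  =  [ - 96,-82, - 73, - 48, - 20,  14/9,47/4,  12,44,49 , 50, 64]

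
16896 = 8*2112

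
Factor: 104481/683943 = 141/923 = 3^1 * 13^(  -  1)*47^1 * 71^ ( - 1 ) 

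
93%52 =41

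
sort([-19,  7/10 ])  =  [ - 19,7/10 ]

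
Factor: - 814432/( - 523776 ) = 2^( - 4)* 3^( - 1)*11^( - 1)* 821^1 = 821/528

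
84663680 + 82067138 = 166730818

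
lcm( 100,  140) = 700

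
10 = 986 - 976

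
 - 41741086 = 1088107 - 42829193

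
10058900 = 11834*850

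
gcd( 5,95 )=5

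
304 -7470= - 7166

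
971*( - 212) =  - 205852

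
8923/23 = 387 + 22/23 = 387.96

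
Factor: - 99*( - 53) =3^2*11^1 * 53^1 = 5247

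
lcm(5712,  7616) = 22848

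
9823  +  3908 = 13731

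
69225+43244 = 112469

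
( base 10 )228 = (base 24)9c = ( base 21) AI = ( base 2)11100100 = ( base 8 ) 344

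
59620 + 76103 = 135723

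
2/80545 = 2/80545=0.00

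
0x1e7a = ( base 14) 2BB4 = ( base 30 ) 8k2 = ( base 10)7802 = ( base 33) 75e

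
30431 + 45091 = 75522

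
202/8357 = 202/8357 = 0.02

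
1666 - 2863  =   - 1197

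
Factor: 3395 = 5^1*7^1*97^1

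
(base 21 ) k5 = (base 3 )120202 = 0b110101001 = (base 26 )G9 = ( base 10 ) 425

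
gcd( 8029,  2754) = 1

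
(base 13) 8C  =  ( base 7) 224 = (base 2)1110100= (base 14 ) 84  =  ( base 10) 116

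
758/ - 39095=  - 758/39095  =  - 0.02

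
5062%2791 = 2271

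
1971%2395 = 1971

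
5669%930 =89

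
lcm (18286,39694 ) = 1627454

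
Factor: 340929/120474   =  549/194 = 2^( - 1) *3^2 * 61^1*97^( - 1) 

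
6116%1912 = 380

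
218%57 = 47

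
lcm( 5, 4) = 20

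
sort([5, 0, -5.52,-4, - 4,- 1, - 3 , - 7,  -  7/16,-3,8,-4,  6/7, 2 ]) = [  -  7,-5.52, - 4,-4, - 4,-3, - 3, - 1,-7/16, 0, 6/7,2,5,8 ] 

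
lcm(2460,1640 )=4920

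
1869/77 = 267/11 = 24.27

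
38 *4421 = 167998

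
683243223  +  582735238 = 1265978461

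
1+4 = 5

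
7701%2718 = 2265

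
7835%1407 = 800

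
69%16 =5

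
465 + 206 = 671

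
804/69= 11 + 15/23 = 11.65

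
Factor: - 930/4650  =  -1/5 = -5^( - 1 ) 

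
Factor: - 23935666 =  - 2^1 * 11967833^1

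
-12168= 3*(-4056)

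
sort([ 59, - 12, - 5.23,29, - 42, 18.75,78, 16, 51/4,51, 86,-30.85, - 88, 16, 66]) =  [ - 88, - 42, - 30.85, - 12, - 5.23, 51/4, 16, 16, 18.75 , 29, 51, 59, 66,78, 86]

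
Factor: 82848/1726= 2^4*3^1 = 48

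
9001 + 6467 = 15468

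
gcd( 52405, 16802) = 1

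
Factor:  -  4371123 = - 3^1*439^1*3319^1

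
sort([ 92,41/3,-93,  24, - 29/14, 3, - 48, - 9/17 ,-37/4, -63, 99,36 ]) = [ - 93,-63, - 48, - 37/4, - 29/14, - 9/17,  3, 41/3,24, 36, 92, 99]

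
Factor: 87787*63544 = 2^3*7^1 * 13^2*47^1*12541^1 =5578337128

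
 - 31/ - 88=31/88 = 0.35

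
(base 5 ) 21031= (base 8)2557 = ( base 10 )1391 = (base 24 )29n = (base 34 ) 16v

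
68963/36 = 1915 + 23/36 = 1915.64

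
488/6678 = 244/3339 = 0.07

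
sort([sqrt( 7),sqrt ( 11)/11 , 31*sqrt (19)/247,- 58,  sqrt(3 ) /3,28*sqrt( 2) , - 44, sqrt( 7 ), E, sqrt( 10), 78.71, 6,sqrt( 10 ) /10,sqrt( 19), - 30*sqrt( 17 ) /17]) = [ - 58, - 44, - 30*sqrt(17)/17,sqrt( 11 ) /11 , sqrt( 10 )/10,31*sqrt(19)/247 , sqrt (3 )/3 , sqrt(7),  sqrt ( 7),E,sqrt( 10), sqrt( 19),6,  28 * sqrt(2 ) , 78.71 ] 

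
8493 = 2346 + 6147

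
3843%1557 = 729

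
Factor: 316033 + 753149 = 1069182 = 2^1 * 3^2 * 59399^1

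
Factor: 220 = 2^2*5^1 * 11^1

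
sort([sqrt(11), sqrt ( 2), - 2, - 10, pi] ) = [-10, - 2, sqrt( 2 ), pi, sqrt( 11)] 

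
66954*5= 334770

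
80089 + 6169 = 86258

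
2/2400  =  1/1200 =0.00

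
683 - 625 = 58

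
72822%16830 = 5502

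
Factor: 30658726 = 2^1 * 7^1*773^1*2833^1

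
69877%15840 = 6517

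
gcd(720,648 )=72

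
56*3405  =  190680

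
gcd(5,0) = 5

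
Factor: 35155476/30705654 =2^1*3^1*7^ ( - 2)*37^1 * 71^( - 1)*1471^ (-1)*26393^1 = 5859246/5117609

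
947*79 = 74813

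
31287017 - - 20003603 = 51290620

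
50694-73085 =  - 22391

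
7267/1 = 7267 = 7267.00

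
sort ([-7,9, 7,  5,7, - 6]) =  [-7, - 6,5 , 7, 7, 9 ]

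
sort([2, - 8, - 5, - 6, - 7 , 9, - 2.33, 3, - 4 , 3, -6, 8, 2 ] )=[ - 8, - 7, - 6, - 6 , - 5,  -  4 , - 2.33, 2,  2, 3,  3, 8, 9 ]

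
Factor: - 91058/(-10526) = 45529/5263 = 11^1*19^(-1 )*277^( - 1)*4139^1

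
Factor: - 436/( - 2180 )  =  1/5 = 5^( - 1)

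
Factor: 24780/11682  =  70/33= 2^1*3^( - 1)*5^1*7^1*11^( - 1 ) 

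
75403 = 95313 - 19910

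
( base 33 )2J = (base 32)2L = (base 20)45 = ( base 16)55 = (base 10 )85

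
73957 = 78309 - 4352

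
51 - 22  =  29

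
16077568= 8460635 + 7616933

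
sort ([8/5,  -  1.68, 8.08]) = [ - 1.68,8/5, 8.08] 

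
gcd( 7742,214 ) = 2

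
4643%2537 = 2106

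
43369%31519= 11850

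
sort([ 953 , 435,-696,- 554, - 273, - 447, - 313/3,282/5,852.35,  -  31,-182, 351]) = [ - 696, - 554,- 447, - 273,  -  182, - 313/3, - 31,282/5, 351,435,  852.35,953 ]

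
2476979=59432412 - 56955433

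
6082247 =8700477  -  2618230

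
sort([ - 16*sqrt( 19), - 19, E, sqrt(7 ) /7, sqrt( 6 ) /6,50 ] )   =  [ - 16*sqrt ( 19), - 19, sqrt (7) /7, sqrt( 6)/6, E, 50 ] 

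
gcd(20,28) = 4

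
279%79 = 42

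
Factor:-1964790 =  - 2^1*3^3*5^1*19^1 * 383^1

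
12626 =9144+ 3482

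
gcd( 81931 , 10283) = 1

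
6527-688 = 5839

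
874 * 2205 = 1927170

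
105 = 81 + 24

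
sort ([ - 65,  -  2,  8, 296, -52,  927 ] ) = [-65, - 52,  -  2,  8, 296,927]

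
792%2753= 792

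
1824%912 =0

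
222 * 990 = 219780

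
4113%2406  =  1707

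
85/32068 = 85/32068 = 0.00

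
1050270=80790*13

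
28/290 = 14/145 = 0.10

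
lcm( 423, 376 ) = 3384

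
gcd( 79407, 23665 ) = 1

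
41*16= 656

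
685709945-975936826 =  - 290226881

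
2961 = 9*329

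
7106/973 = 7 + 295/973=7.30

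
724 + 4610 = 5334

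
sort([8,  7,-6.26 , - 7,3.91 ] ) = [ - 7, - 6.26 , 3.91,7, 8]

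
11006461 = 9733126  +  1273335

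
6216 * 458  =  2846928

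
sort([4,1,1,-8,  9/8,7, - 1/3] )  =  [ - 8, -1/3,1, 1, 9/8, 4,7]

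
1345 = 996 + 349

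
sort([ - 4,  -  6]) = [ - 6,- 4] 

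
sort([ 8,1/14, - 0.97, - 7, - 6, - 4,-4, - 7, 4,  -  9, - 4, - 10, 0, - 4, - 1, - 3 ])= [ - 10,-9,-7, - 7, - 6, - 4, - 4,- 4, - 4,  -  3,-1, - 0.97, 0,1/14, 4, 8]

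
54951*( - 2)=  - 109902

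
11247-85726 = -74479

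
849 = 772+77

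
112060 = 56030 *2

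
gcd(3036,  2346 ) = 138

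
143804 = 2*71902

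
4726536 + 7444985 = 12171521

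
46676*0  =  0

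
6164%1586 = 1406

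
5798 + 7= 5805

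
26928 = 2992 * 9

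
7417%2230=727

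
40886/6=20443/3 = 6814.33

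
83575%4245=2920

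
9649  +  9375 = 19024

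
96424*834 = 80417616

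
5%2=1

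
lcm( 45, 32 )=1440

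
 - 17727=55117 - 72844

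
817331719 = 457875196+359456523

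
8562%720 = 642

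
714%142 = 4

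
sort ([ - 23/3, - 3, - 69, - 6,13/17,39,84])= [ - 69, - 23/3, - 6,-3, 13/17,39, 84]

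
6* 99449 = 596694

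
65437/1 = 65437 = 65437.00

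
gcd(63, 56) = 7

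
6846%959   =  133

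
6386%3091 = 204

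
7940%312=140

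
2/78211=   2/78211= 0.00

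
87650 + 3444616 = 3532266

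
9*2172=19548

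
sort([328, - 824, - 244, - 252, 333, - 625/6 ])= [ - 824,- 252, - 244, - 625/6, 328, 333 ]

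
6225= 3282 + 2943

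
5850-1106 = 4744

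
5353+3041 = 8394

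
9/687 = 3/229 = 0.01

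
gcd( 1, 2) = 1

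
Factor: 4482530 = 2^1 * 5^1*13^1*29^2*41^1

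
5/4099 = 5/4099 = 0.00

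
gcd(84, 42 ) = 42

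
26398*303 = 7998594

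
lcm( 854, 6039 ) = 84546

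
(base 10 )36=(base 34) 12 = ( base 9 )40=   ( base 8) 44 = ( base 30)16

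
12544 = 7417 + 5127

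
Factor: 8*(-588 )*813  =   - 2^5*3^2 * 7^2 * 271^1 = - 3824352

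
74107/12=74107/12 = 6175.58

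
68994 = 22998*3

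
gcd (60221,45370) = 1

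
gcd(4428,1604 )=4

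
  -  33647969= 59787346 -93435315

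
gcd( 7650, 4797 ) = 9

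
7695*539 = 4147605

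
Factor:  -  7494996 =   -  2^2*3^1*47^1*97^1 *137^1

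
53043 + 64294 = 117337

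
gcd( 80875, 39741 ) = 1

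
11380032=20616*552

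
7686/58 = 3843/29 = 132.52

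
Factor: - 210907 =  - 210907^1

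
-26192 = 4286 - 30478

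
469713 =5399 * 87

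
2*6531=13062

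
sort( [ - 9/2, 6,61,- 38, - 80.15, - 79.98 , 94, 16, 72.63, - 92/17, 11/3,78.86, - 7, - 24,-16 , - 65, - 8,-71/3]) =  [ - 80.15,-79.98,-65, - 38, - 24 , - 71/3, - 16 , - 8, - 7, - 92/17, - 9/2,11/3 , 6, 16,61 , 72.63, 78.86, 94]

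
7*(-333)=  - 2331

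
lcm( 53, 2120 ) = 2120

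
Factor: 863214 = 2^1*3^1 * 11^2*29^1*41^1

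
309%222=87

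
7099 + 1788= 8887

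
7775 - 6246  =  1529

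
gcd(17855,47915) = 5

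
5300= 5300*1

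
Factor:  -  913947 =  - 3^1* 67^1*4547^1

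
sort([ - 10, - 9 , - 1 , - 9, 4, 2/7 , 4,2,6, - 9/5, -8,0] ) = [ - 10, - 9 , - 9, - 8, - 9/5,-1 , 0,2/7, 2 , 4,4,6 ] 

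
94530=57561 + 36969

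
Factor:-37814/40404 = -2^( - 1)*3^( - 1 )*13^( - 1)*73^1 = - 73/78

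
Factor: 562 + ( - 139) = 423 = 3^2*47^1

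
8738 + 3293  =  12031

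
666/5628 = 111/938 = 0.12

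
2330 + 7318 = 9648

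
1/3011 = 1/3011=0.00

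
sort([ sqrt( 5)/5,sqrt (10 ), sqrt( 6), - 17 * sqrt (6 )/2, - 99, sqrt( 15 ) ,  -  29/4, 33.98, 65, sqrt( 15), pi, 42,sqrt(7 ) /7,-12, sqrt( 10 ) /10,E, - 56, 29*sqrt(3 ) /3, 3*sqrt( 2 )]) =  [ - 99, - 56, - 17*sqrt( 6 ) /2,- 12,- 29/4,sqrt( 10 ) /10, sqrt( 7)/7, sqrt( 5 ) /5,sqrt(6),E,pi, sqrt( 10), sqrt( 15 ), sqrt( 15 ), 3*sqrt(2), 29*sqrt( 3)/3, 33.98, 42, 65] 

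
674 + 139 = 813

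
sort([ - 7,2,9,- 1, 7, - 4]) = [ - 7, - 4, - 1,2  ,  7,  9 ]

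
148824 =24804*6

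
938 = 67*14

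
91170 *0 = 0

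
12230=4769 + 7461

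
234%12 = 6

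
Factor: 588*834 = 2^3*3^2*7^2*139^1 = 490392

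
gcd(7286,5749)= 1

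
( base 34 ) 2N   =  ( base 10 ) 91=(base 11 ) 83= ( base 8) 133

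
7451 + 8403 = 15854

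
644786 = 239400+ 405386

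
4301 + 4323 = 8624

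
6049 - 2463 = 3586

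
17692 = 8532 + 9160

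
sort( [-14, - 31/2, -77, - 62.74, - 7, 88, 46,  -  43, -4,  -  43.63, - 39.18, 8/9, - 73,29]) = [ - 77,-73, - 62.74,-43.63, - 43, - 39.18,-31/2, - 14,-7,  -  4,  8/9, 29, 46, 88 ]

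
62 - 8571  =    -  8509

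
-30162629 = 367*( - 82187 )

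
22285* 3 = 66855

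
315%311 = 4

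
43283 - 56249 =-12966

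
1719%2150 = 1719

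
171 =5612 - 5441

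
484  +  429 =913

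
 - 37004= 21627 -58631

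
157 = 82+75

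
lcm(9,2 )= 18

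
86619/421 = 205 + 314/421 = 205.75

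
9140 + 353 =9493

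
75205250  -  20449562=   54755688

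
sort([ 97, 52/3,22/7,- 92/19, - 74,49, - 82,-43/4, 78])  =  [ - 82, - 74,-43/4, - 92/19,22/7,52/3,49 , 78 , 97]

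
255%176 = 79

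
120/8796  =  10/733 = 0.01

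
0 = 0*415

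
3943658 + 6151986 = 10095644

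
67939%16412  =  2291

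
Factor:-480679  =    -  233^1*2063^1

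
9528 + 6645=16173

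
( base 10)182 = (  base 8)266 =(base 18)A2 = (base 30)62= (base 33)5h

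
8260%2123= 1891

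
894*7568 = 6765792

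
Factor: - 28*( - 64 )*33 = 59136 = 2^8 * 3^1 * 7^1*11^1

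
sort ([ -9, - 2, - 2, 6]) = [ - 9,-2, - 2, 6 ] 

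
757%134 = 87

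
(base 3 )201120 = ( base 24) M0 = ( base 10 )528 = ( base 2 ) 1000010000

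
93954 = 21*4474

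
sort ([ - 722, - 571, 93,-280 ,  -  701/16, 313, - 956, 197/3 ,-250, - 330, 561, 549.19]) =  [- 956 , - 722, - 571,- 330, - 280,-250, - 701/16,197/3 , 93, 313, 549.19, 561 ]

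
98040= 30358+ 67682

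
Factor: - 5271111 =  - 3^2 *71^1*73^1 * 113^1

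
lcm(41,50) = 2050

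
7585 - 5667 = 1918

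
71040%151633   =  71040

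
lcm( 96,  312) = 1248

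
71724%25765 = 20194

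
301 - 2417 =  - 2116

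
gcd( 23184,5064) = 24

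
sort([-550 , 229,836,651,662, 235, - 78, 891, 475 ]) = [ - 550, - 78, 229,  235, 475, 651, 662, 836, 891 ]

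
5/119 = 5/119 = 0.04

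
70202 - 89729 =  -19527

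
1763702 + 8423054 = 10186756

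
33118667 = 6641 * 4987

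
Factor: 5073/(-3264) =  - 1691/1088 = -2^(-6)*17^(-1)*19^1*89^1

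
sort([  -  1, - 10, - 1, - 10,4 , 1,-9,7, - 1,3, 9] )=[  -  10, - 10,-9, - 1, - 1, - 1,1,3,4,7,9]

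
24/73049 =24/73049 = 0.00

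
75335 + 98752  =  174087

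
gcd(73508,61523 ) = 799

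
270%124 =22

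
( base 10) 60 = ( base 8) 74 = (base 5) 220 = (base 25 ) 2A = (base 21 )2I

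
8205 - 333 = 7872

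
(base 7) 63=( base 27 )1i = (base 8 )55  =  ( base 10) 45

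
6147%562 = 527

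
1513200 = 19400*78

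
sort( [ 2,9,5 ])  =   [2, 5,9] 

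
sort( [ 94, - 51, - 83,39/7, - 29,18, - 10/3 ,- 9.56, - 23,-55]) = [ - 83,-55, - 51, - 29,-23,-9.56, - 10/3,39/7,18, 94] 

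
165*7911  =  1305315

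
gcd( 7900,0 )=7900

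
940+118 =1058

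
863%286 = 5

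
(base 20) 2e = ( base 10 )54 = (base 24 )26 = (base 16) 36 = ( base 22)2A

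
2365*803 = 1899095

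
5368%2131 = 1106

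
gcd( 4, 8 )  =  4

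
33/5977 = 33/5977 = 0.01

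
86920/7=12417 +1/7 = 12417.14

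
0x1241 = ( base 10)4673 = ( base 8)11101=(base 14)19BB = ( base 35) 3SI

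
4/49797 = 4/49797 = 0.00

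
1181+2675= 3856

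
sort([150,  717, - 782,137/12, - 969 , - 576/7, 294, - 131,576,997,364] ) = [ - 969 ,-782,-131,-576/7, 137/12, 150, 294 , 364,576,717,  997]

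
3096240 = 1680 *1843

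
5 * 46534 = 232670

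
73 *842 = 61466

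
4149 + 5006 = 9155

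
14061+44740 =58801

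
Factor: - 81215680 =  - 2^6*5^1*7^1*13^1*2789^1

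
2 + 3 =5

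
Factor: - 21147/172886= - 57/466 = - 2^( - 1)*3^1*19^1*233^ (-1 ) 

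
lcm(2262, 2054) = 178698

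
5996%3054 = 2942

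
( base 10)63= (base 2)111111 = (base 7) 120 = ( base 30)23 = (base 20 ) 33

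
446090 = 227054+219036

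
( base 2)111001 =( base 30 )1r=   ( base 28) 21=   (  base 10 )57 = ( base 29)1S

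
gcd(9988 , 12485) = 2497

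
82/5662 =41/2831 = 0.01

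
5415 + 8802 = 14217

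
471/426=1 + 15/142=1.11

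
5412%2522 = 368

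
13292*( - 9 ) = - 119628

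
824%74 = 10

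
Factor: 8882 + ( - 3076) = 5806 = 2^1*2903^1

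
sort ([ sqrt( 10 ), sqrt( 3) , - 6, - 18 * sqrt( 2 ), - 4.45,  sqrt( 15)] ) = [ - 18*sqrt ( 2), - 6, - 4.45,sqrt(3) , sqrt( 10 ), sqrt(15 )]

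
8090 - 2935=5155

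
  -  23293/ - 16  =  1455 + 13/16 =1455.81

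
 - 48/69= -1  +  7/23 = - 0.70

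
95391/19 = 95391/19 = 5020.58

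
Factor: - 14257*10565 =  - 5^1*53^1 * 269^1 * 2113^1  =  - 150625205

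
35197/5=7039 + 2/5 = 7039.40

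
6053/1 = 6053 = 6053.00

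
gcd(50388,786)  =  6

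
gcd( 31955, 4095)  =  35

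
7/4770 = 7/4770 = 0.00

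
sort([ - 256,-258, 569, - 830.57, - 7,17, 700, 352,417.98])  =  [  -  830.57, - 258, - 256, - 7,  17, 352,417.98, 569, 700]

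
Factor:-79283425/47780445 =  - 15856685/9556089  =  -3^( - 1)*5^1*13^1*89^1*2741^1* 3185363^( -1)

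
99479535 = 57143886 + 42335649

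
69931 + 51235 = 121166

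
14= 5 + 9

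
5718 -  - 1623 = 7341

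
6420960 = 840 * 7644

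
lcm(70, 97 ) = 6790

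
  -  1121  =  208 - 1329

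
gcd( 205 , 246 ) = 41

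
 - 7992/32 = - 250 + 1/4 = -  249.75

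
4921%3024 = 1897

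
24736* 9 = 222624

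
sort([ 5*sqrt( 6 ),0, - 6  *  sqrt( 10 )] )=[ - 6*sqrt( 10 ),  0, 5*sqrt( 6)] 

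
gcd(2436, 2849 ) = 7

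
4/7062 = 2/3531 = 0.00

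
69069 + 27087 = 96156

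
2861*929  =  2657869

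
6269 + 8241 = 14510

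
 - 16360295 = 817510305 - 833870600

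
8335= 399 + 7936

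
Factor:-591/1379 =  - 3^1*7^( - 1) = - 3/7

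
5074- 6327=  - 1253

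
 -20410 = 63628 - 84038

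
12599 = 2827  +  9772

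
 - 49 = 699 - 748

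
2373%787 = 12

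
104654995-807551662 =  - 702896667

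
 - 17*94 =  - 1598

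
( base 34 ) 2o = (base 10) 92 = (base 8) 134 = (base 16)5c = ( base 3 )10102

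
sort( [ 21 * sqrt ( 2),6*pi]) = [6*pi,  21 * sqrt( 2 )]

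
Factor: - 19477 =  - 19477^1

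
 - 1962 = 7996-9958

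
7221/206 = 7221/206 = 35.05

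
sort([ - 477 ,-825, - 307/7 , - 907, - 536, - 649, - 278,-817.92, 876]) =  [ - 907, - 825,  -  817.92, - 649, - 536, - 477 , - 278,  -  307/7, 876 ]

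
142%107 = 35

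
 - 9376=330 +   -  9706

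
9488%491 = 159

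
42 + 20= 62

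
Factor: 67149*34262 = 2^1*3^4*37^1*463^1* 829^1 = 2300659038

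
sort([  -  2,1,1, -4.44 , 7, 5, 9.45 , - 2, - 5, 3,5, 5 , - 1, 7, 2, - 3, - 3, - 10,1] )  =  [ -10, - 5, - 4.44,-3, - 3, - 2, - 2, - 1 , 1 , 1,  1, 2,3,5, 5,5,7,7, 9.45]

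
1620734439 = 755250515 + 865483924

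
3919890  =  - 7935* (- 494)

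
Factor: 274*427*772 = 90322456 = 2^3*7^1*61^1*137^1*193^1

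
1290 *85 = 109650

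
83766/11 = 83766/11 = 7615.09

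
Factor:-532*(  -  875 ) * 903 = 420346500 =2^2*3^1*5^3*7^3*19^1*43^1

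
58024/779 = 74 + 378/779 = 74.49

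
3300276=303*10892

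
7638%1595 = 1258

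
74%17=6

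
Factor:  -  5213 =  - 13^1*401^1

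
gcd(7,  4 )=1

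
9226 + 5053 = 14279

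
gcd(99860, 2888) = 4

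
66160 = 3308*20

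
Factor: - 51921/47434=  - 81/74 = - 2^ ( - 1 )*3^4*37^( - 1) 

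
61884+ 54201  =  116085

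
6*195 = 1170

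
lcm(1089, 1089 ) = 1089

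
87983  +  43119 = 131102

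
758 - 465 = 293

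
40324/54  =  20162/27=746.74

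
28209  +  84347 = 112556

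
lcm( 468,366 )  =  28548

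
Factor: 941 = 941^1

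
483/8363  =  483/8363 = 0.06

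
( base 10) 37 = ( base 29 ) 18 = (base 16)25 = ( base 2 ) 100101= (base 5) 122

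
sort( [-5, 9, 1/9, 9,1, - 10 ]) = [-10, - 5,1/9,1,9,9]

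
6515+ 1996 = 8511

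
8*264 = 2112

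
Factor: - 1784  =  -2^3*223^1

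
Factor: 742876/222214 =458/137 = 2^1*137^ (  -  1)*229^1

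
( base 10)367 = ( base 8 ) 557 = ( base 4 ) 11233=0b101101111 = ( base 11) 304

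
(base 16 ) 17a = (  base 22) h4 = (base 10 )378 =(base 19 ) 10H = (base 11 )314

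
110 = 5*22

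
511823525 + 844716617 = 1356540142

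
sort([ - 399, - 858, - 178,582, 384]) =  [ - 858, - 399,  -  178,384, 582] 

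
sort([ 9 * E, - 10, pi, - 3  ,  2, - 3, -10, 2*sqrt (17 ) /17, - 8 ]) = [-10, - 10, - 8, - 3, - 3, 2*sqrt(17)/17,2, pi, 9 * E] 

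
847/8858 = 847/8858 = 0.10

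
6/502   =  3/251 = 0.01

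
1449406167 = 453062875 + 996343292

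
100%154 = 100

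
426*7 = 2982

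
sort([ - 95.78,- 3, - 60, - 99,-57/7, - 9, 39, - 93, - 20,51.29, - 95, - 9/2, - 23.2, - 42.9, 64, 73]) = [ - 99,-95.78, - 95, -93,-60,-42.9 , - 23.2, - 20, - 9 , - 57/7, - 9/2,  -  3,39, 51.29,64,73 ]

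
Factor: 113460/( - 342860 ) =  - 3^1*7^ ( -1 ) * 61^1*79^( - 1 ) = - 183/553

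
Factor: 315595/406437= 3^( - 1 )*5^1*7^1*71^1*127^1*135479^( - 1 ) 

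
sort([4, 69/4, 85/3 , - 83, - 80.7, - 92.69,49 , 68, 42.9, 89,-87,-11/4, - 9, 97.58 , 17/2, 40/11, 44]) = [-92.69, - 87, - 83, - 80.7, - 9 , - 11/4, 40/11, 4, 17/2, 69/4,85/3, 42.9, 44,49,68, 89,97.58]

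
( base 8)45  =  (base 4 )211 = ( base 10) 37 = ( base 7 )52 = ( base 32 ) 15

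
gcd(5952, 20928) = 192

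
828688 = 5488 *151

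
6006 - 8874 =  - 2868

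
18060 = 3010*6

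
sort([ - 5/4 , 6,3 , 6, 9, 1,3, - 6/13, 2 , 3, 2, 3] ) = [ - 5/4, - 6/13,1,2, 2, 3,3,  3, 3, 6,6, 9]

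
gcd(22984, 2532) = 4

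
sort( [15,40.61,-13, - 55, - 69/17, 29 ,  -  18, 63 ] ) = [  -  55, - 18,-13, - 69/17, 15,29, 40.61 , 63 ] 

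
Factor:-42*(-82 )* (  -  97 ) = -334068 = -  2^2*3^1*7^1 * 41^1*97^1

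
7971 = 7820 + 151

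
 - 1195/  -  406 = 2 + 383/406 = 2.94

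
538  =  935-397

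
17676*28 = 494928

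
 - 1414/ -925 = 1414/925 = 1.53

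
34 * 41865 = 1423410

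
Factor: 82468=2^2 *53^1*389^1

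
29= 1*29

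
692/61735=692/61735 = 0.01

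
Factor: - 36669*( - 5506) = 201899514 = 2^1*3^1 * 17^1*719^1*2753^1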